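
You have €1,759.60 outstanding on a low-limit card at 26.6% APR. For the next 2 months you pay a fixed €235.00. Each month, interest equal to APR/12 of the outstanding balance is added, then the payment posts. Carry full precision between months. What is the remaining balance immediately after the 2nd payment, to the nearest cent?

€1,363.26

Monthly rate r = 26.6%/12 = 2.21667% = 0.0221667.
Each month: B ← B·(1+r) − €235.00.
Month 1: interest €39.00; balance after payment €1,563.60.
Month 2: interest €34.66; balance after payment €1,363.26.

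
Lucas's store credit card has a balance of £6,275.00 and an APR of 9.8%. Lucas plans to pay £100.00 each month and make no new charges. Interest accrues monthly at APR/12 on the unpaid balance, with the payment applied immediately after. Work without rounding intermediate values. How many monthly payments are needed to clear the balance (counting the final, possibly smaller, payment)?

89 payments

Monthly rate r = 9.8%/12 = 0.816667% = 0.00816667.
Recurrence: B ← B·(1+r) − £100.00.
Month 1: interest £51.25; balance after payment £6,226.25.
Month 2: interest £50.85; balance after payment £6,177.09.
Closed form: n = −ln(1 − rB₀/P)/ln(1+r) = −ln(0.48754)/ln(1.00817) ≈ 88.324, so the balance reaches zero during payment 89.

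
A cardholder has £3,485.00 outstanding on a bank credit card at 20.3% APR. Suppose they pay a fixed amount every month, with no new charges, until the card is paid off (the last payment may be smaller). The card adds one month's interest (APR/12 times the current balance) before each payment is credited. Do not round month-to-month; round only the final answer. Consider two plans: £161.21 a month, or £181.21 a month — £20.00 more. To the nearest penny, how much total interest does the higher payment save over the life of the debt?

£123.43

Monthly rate r = 20.3%/12 = 1.69167% = 0.0169167.
At £161.21/mo: n = ⌈−ln(1 − rB₀/P)/ln(1+r)⌉ = 28 payments (last £22.31); total interest = total paid − £3,485.00 = £889.98.
At £181.21/mo: 24 payments (last £83.72); total interest £766.55.
Interest saved = £889.98 − £766.55 = £123.43.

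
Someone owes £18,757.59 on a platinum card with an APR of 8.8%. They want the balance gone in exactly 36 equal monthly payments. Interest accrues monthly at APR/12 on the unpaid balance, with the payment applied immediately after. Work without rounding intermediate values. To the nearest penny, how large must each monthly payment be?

£594.74

Monthly rate r = 8.8%/12 = 0.733333% = 0.00733333.
Level-payment amortization: P = B₀·r / (1 − (1+r)^(−n)) = 18757.59·0.00733333 / (1 − 1.00733^(−36)).
Denominator 1 − (1+r)^(−36) = 0.23128632.
P = 137.556 / 0.23128632 ≈ 594.74.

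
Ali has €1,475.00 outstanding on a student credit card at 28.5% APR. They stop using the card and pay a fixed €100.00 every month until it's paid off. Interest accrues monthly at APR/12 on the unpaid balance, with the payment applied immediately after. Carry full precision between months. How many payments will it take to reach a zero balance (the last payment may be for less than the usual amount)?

Monthly rate r = 28.5%/12 = 2.375% = 0.02375.
Recurrence: B ← B·(1+r) − €100.00.
Month 1: interest €35.03; balance after payment €1,410.03.
Month 2: interest €33.49; balance after payment €1,343.52.
Closed form: n = −ln(1 − rB₀/P)/ln(1+r) = −ln(0.64969)/ln(1.02375) ≈ 18.373, so the balance reaches zero during payment 19.

19 months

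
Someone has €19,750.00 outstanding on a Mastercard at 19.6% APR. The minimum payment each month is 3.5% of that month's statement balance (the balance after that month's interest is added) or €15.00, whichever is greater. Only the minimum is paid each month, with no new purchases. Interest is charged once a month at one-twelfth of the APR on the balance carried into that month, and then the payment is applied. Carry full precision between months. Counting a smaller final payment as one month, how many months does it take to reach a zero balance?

Monthly rate r = 19.6%/12 = 1.63333% = 0.0163333.
While 3.5% of the post-interest balance exceeds €15.00, each month B ← (B·(1+r))·(1 − 0.035), i.e. B shrinks by the factor (1+r)·0.965 = 0.98076.
This holds for months 1–199. Entering month 200 the balance is €413.71; 3.5% of the post-interest balance is now below €15.00, so the flat €15.00 minimum applies from here.
From month 200 a fixed €15.00 at rate r clears €413.71 in 37 more payments. Total: 199 + 37 = 236 months.

236 months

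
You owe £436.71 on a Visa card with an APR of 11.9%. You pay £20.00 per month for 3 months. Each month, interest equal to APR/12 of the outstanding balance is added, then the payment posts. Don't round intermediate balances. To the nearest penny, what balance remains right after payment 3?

Monthly rate r = 11.9%/12 = 0.991667% = 0.00991667.
Each month: B ← B·(1+r) − £20.00.
Month 1: interest £4.33; balance after payment £421.04.
Month 2: interest £4.18; balance after payment £405.22.
Month 3: interest £4.02; balance after payment £389.23.

£389.23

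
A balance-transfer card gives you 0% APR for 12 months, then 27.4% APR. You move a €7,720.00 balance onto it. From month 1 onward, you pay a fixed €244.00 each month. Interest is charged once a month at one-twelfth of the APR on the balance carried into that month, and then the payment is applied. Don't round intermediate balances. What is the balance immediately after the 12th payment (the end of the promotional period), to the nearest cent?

€4,792.00

Promo months 1–12 at r₀ = 0%/12 = 0; months 13+ at r₁ = 27.4%/12 = 0.0228333.
After month 12 (no interest yet): B = €7,720.00 − 12·€244.00 = €4,792.00.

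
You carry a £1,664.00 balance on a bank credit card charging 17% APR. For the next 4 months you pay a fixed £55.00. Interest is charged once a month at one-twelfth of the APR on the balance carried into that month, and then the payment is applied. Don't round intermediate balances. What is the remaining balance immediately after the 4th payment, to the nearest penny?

£1,535.60

Monthly rate r = 17%/12 = 1.41667% = 0.0141667.
Each month: B ← B·(1+r) − £55.00.
Month 1: interest £23.57; balance after payment £1,632.57.
Month 2: interest £23.13; balance after payment £1,600.70.
Month 3: interest £22.68; balance after payment £1,568.38.
Month 4: interest £22.22; balance after payment £1,535.60.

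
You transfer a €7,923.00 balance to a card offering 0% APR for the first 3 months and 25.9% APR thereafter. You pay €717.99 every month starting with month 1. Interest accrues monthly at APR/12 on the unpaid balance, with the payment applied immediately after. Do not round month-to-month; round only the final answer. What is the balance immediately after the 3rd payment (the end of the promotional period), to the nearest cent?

€5,769.03

Promo months 1–3 at r₀ = 0%/12 = 0; months 4+ at r₁ = 25.9%/12 = 0.0215833.
After month 3 (no interest yet): B = €7,923.00 − 3·€717.99 = €5,769.03.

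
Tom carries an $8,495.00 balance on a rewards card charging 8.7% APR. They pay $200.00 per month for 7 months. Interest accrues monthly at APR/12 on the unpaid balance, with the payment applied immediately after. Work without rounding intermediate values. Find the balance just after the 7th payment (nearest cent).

Monthly rate r = 8.7%/12 = 0.725% = 0.00725.
Each month: B ← B·(1+r) − $200.00.
Month 1: interest $61.59; balance after payment $8,356.59.
Month 2: interest $60.59; balance after payment $8,217.17.
Month 3: interest $59.57; balance after payment $8,076.75.
Month 4: interest $58.56; balance after payment $7,935.30.
Month 5: interest $57.53; balance after payment $7,792.84.
Month 6: interest $56.50; balance after payment $7,649.33.
Month 7: interest $55.46; balance after payment $7,504.79.

$7,504.79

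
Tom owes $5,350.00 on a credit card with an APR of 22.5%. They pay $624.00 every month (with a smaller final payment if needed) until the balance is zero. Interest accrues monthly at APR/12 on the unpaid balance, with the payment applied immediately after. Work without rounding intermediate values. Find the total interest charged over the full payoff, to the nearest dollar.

Monthly rate r = 22.5%/12 = 1.875% = 0.01875.
Payoff takes n = ⌈−ln(1 − rB₀/P)/ln(1+r)⌉ = ⌈9.434⌉ = 10 payments; the last is $272.43.
Total paid = 9·$624.00 + $272.43 = $5,888.43.
Total interest = total paid − principal = $5,888.43 − $5,350.00 = $538.43.

$538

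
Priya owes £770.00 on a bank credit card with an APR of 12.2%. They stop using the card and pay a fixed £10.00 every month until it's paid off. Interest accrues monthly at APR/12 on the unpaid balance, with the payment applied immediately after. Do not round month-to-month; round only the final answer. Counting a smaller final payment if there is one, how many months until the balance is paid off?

151 months

Monthly rate r = 12.2%/12 = 1.01667% = 0.0101667.
Recurrence: B ← B·(1+r) − £10.00.
Month 1: interest £7.83; balance after payment £767.83.
Month 2: interest £7.81; balance after payment £765.63.
Closed form: n = −ln(1 − rB₀/P)/ln(1+r) = −ln(0.21717)/ln(1.01017) ≈ 150.968, so the balance reaches zero during payment 151.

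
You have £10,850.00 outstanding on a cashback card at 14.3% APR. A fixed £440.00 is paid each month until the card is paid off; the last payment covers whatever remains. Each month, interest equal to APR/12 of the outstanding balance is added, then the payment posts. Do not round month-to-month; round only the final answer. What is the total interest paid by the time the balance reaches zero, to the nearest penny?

£2,073.78

Monthly rate r = 14.3%/12 = 1.19167% = 0.0119167.
Payoff takes n = ⌈−ln(1 − rB₀/P)/ln(1+r)⌉ = ⌈29.371⌉ = 30 payments; the last is £163.78.
Total paid = 29·£440.00 + £163.78 = £12,923.78.
Total interest = total paid − principal = £12,923.78 − £10,850.00 = £2,073.78.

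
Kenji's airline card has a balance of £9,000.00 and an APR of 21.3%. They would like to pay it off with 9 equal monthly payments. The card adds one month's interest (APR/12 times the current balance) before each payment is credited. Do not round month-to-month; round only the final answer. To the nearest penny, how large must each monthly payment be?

Monthly rate r = 21.3%/12 = 1.775% = 0.01775.
Level-payment amortization: P = B₀·r / (1 − (1+r)^(−n)) = 9000.00·0.01775 / (1 − 1.01775^(−9)).
Denominator 1 − (1+r)^(−9) = 0.146447968.
P = 159.75 / 0.146447968 ≈ 1090.83.

£1,090.83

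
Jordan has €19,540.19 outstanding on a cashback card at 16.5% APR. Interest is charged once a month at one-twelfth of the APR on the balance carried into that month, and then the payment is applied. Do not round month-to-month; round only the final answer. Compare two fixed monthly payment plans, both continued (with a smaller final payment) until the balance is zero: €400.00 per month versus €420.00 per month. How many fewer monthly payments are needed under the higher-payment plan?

7 fewer payments

Monthly rate r = 16.5%/12 = 1.375% = 0.01375.
At €400.00/mo: n = ⌈−ln(1 − rB₀/P)/ln(1+r)⌉ = 82 payments (last €224.65); total interest = total paid − €19,540.19 = €13,084.46.
At €420.00/mo: 75 payments (last €316.51); total interest €11,856.32.
Payments saved = 82 − 75 = 7.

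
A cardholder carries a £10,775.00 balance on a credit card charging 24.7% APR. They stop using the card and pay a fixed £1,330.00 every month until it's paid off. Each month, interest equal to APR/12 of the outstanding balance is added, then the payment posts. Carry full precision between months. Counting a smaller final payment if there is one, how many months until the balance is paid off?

9 months

Monthly rate r = 24.7%/12 = 2.05833% = 0.0205833.
Recurrence: B ← B·(1+r) − £1,330.00.
Month 1: interest £221.79; balance after payment £9,666.79.
Month 2: interest £198.97; balance after payment £8,535.76.
Closed form: n = −ln(1 − rB₀/P)/ln(1+r) = −ln(0.83324)/ln(1.02058) ≈ 8.954, so the balance reaches zero during payment 9.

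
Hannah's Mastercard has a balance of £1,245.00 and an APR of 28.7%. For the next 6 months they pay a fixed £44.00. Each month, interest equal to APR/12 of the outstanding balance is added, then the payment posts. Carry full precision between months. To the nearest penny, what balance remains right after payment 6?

£1,154.39

Monthly rate r = 28.7%/12 = 2.39167% = 0.0239167.
Each month: B ← B·(1+r) − £44.00.
Month 1: interest £29.78; balance after payment £1,230.78.
Month 2: interest £29.44; balance after payment £1,216.21.
Month 3: interest £29.09; balance after payment £1,201.30.
Month 4: interest £28.73; balance after payment £1,186.03.
Month 5: interest £28.37; balance after payment £1,170.40.
Month 6: interest £27.99; balance after payment £1,154.39.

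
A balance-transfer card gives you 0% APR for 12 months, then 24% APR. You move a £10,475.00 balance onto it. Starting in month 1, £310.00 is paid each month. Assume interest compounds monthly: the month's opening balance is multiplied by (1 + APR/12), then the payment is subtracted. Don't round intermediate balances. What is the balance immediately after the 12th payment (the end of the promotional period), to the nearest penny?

£6,755.00

Promo months 1–12 at r₀ = 0%/12 = 0; months 13+ at r₁ = 24%/12 = 0.02.
After month 12 (no interest yet): B = £10,475.00 − 12·£310.00 = £6,755.00.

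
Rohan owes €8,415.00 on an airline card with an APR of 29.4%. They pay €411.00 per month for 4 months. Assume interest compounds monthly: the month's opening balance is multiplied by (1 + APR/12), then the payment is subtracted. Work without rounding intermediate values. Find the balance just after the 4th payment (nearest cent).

€7,565.06

Monthly rate r = 29.4%/12 = 2.45% = 0.0245.
Each month: B ← B·(1+r) − €411.00.
Month 1: interest €206.17; balance after payment €8,210.17.
Month 2: interest €201.15; balance after payment €8,000.32.
Month 3: interest €196.01; balance after payment €7,785.32.
Month 4: interest €190.74; balance after payment €7,565.06.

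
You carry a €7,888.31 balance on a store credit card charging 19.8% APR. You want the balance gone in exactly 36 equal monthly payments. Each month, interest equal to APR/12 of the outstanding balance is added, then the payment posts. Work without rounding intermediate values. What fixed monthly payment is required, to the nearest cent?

€292.35

Monthly rate r = 19.8%/12 = 1.65% = 0.0165.
Level-payment amortization: P = B₀·r / (1 − (1+r)^(−n)) = 7888.31·0.0165 / (1 − 1.0165^(−36)).
Denominator 1 − (1+r)^(−36) = 0.445202861.
P = 130.157 / 0.445202861 ≈ 292.35.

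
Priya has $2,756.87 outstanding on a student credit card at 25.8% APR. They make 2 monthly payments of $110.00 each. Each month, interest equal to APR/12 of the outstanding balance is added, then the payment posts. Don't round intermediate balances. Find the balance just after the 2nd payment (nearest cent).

$2,654.32

Monthly rate r = 25.8%/12 = 2.15% = 0.0215.
Each month: B ← B·(1+r) − $110.00.
Month 1: interest $59.27; balance after payment $2,706.14.
Month 2: interest $58.18; balance after payment $2,654.32.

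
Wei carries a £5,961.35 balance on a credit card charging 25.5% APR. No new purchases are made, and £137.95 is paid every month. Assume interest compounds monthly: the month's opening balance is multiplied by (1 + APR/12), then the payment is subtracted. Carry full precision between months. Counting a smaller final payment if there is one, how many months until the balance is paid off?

Monthly rate r = 25.5%/12 = 2.125% = 0.02125.
Recurrence: B ← B·(1+r) − £137.95.
Month 1: interest £126.68; balance after payment £5,950.08.
Month 2: interest £126.44; balance after payment £5,938.57.
Closed form: n = −ln(1 − rB₀/P)/ln(1+r) = −ln(0.081706)/ln(1.02125) ≈ 119.113, so the balance reaches zero during payment 120.

120 payments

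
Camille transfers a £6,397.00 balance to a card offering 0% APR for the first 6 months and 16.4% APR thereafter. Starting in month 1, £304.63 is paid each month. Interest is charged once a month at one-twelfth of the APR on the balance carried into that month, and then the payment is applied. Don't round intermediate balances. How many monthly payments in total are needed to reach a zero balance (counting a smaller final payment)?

Promo months 1–6 at r₀ = 0%/12 = 0; months 7+ at r₁ = 16.4%/12 = 0.0136667.
After month 6 (no interest yet): B = £6,397.00 − 6·£304.63 = £4,569.22.
Then at r₁ with £304.63/mo: n₂ = −ln(1 − r₁·B/P)/ln(1+r₁) ≈ 16.90 → 17 more payments.

23 months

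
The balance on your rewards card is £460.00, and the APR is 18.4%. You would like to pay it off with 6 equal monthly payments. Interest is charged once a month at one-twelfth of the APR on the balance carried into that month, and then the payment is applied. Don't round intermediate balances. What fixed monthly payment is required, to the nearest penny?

Monthly rate r = 18.4%/12 = 1.53333% = 0.0153333.
Level-payment amortization: P = B₀·r / (1 − (1+r)^(−n)) = 460.00·0.0153333 / (1 − 1.01533^(−6)).
Denominator 1 − (1+r)^(−6) = 0.0872577916.
P = 7.05333 / 0.0872577916 ≈ 80.83.

£80.83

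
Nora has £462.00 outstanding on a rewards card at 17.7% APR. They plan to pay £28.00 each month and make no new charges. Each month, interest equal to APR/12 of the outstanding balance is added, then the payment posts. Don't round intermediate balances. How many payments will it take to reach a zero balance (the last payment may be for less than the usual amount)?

Monthly rate r = 17.7%/12 = 1.475% = 0.01475.
Recurrence: B ← B·(1+r) − £28.00.
Month 1: interest £6.81; balance after payment £440.81.
Month 2: interest £6.50; balance after payment £419.32.
Closed form: n = −ln(1 − rB₀/P)/ln(1+r) = −ln(0.75662)/ln(1.01475) ≈ 19.047, so the balance reaches zero during payment 20.

20 payments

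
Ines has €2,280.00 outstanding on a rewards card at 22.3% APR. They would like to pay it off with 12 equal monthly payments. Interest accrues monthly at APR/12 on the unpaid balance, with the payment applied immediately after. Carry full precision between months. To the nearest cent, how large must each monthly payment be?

Monthly rate r = 22.3%/12 = 1.85833% = 0.0185833.
Level-payment amortization: P = B₀·r / (1 − (1+r)^(−n)) = 2280.00·0.0185833 / (1 − 1.01858^(−12)).
Denominator 1 − (1+r)^(−12) = 0.198245859.
P = 42.37 / 0.198245859 ≈ 213.72.

€213.72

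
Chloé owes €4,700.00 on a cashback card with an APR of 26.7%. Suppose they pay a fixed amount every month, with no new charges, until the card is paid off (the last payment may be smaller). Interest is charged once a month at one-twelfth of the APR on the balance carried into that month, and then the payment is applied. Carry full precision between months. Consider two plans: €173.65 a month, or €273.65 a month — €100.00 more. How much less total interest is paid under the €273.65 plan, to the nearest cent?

€1,286.54

Monthly rate r = 26.7%/12 = 2.225% = 0.02225.
At €173.65/mo: n = ⌈−ln(1 − rB₀/P)/ln(1+r)⌉ = 42 payments (last €154.85); total interest = total paid − €4,700.00 = €2,574.50.
At €273.65/mo: 22 payments (last €241.31); total interest €1,287.96.
Interest saved = €2,574.50 − €1,287.96 = €1,286.54.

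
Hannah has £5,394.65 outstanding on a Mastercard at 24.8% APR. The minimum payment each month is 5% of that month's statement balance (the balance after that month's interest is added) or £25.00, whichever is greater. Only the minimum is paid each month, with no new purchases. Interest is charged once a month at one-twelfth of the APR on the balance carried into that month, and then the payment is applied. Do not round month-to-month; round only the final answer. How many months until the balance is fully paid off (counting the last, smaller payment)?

104 months

Monthly rate r = 24.8%/12 = 2.06667% = 0.0206667.
While 5% of the post-interest balance exceeds £25.00, each month B ← (B·(1+r))·(1 − 0.05), i.e. B shrinks by the factor (1+r)·0.95 = 0.96963.
This holds for months 1–78. Entering month 79 the balance is £486.80; 5% of the post-interest balance is now below £25.00, so the flat £25.00 minimum applies from here.
From month 79 a fixed £25.00 at rate r clears £486.80 in 26 more payments. Total: 78 + 26 = 104 months.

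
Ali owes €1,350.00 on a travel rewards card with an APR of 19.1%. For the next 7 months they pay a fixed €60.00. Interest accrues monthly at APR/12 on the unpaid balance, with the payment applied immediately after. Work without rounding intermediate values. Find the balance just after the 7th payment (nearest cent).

Monthly rate r = 19.1%/12 = 1.59167% = 0.0159167.
Each month: B ← B·(1+r) − €60.00.
Month 1: interest €21.49; balance after payment €1,311.49.
Month 2: interest €20.87; balance after payment €1,272.36.
Month 3: interest €20.25; balance after payment €1,232.61.
Month 4: interest €19.62; balance after payment €1,192.23.
Month 5: interest €18.98; balance after payment €1,151.21.
Month 6: interest €18.32; balance after payment €1,109.53.
Month 7: interest €17.66; balance after payment €1,067.19.

€1,067.19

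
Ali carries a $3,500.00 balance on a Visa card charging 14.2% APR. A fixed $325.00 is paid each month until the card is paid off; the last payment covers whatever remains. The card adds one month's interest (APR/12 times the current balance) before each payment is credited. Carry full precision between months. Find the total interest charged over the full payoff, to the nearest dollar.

Monthly rate r = 14.2%/12 = 1.18333% = 0.0118333.
Payoff takes n = ⌈−ln(1 − rB₀/P)/ln(1+r)⌉ = ⌈11.588⌉ = 12 payments; the last is $191.55.
Total paid = 11·$325.00 + $191.55 = $3,766.55.
Total interest = total paid − principal = $3,766.55 − $3,500.00 = $266.55.

$267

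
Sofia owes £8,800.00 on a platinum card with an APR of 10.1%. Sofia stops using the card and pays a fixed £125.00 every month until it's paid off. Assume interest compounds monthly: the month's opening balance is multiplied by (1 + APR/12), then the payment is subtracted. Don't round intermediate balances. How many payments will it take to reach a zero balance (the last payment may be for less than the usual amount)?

108 months

Monthly rate r = 10.1%/12 = 0.841667% = 0.00841667.
Recurrence: B ← B·(1+r) − £125.00.
Month 1: interest £74.07; balance after payment £8,749.07.
Month 2: interest £73.64; balance after payment £8,697.70.
Closed form: n = −ln(1 − rB₀/P)/ln(1+r) = −ln(0.40747)/ln(1.00842) ≈ 107.117, so the balance reaches zero during payment 108.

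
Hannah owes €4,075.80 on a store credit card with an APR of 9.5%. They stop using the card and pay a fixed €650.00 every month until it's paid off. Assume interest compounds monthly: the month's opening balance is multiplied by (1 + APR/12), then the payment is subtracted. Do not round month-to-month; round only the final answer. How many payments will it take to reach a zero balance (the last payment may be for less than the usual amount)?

7 payments

Monthly rate r = 9.5%/12 = 0.791667% = 0.00791667.
Recurrence: B ← B·(1+r) − €650.00.
Month 1: interest €32.27; balance after payment €3,458.07.
Month 2: interest €27.38; balance after payment €2,835.44.
Closed form: n = −ln(1 − rB₀/P)/ln(1+r) = −ln(0.95036)/ln(1.00792) ≈ 6.457, so the balance reaches zero during payment 7.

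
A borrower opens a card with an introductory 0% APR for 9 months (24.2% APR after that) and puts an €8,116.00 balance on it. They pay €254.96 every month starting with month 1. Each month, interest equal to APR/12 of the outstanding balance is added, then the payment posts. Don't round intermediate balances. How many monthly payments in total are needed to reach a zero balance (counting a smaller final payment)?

Promo months 1–9 at r₀ = 0%/12 = 0; months 10+ at r₁ = 24.2%/12 = 0.0201667.
After month 9 (no interest yet): B = €8,116.00 − 9·€254.96 = €5,821.36.
Then at r₁ with €254.96/mo: n₂ = −ln(1 − r₁·B/P)/ln(1+r₁) ≈ 30.90 → 31 more payments.

40 payments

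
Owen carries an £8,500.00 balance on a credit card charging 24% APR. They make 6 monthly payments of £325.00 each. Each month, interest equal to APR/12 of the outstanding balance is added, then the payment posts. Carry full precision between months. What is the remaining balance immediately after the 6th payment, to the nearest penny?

Monthly rate r = 24%/12 = 2% = 0.02.
Each month: B ← B·(1+r) − £325.00.
Month 1: interest £170.00; balance after payment £8,345.00.
Month 2: interest £166.90; balance after payment £8,186.90.
Month 3: interest £163.74; balance after payment £8,025.64.
Month 4: interest £160.51; balance after payment £7,861.15.
Month 5: interest £157.22; balance after payment £7,693.37.
Month 6: interest £153.87; balance after payment £7,522.24.

£7,522.24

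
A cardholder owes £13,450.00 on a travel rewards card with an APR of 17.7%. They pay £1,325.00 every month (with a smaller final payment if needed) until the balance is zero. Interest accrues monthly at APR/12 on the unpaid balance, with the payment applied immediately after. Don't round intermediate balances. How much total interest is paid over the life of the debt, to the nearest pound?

Monthly rate r = 17.7%/12 = 1.475% = 0.01475.
Payoff takes n = ⌈−ln(1 − rB₀/P)/ln(1+r)⌉ = ⌈11.077⌉ = 12 payments; the last is £103.14.
Total paid = 11·£1,325.00 + £103.14 = £14,678.14.
Total interest = total paid − principal = £14,678.14 − £13,450.00 = £1,228.14.

£1,228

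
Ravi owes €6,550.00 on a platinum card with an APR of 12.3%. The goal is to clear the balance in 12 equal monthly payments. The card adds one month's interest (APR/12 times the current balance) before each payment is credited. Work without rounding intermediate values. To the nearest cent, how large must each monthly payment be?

Monthly rate r = 12.3%/12 = 1.025% = 0.01025.
Level-payment amortization: P = B₀·r / (1 − (1+r)^(−n)) = 6550.00·0.01025 / (1 − 1.01025^(−12)).
Denominator 1 − (1+r)^(−12) = 0.115182526.
P = 67.1375 / 0.115182526 ≈ 582.88.

€582.88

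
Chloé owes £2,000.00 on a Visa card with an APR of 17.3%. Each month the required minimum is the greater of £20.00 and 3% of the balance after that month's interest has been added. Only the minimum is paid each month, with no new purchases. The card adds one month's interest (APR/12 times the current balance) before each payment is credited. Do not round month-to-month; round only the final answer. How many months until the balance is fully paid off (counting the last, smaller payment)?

Monthly rate r = 17.3%/12 = 1.44167% = 0.0144167.
While 3% of the post-interest balance exceeds £20.00, each month B ← (B·(1+r))·(1 − 0.03), i.e. B shrinks by the factor (1+r)·0.97 = 0.98398.
This holds for months 1–69. Entering month 70 the balance is £656.46; 3% of the post-interest balance is now below £20.00, so the flat £20.00 minimum applies from here.
From month 70 a fixed £20.00 at rate r clears £656.46 in 45 more payments. Total: 69 + 45 = 114 months.

114 months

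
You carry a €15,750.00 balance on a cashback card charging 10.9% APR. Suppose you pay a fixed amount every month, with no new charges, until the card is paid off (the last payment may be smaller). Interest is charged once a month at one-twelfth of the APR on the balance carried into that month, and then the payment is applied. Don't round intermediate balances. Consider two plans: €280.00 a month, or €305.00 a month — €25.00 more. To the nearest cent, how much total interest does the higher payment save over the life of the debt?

Monthly rate r = 10.9%/12 = 0.908333% = 0.00908333.
At €280.00/mo: n = ⌈−ln(1 − rB₀/P)/ln(1+r)⌉ = 80 payments (last €28.64); total interest = total paid − €15,750.00 = €6,398.64.
At €305.00/mo: 71 payments (last €4.69); total interest €5,604.69.
Interest saved = €6,398.64 − €5,604.69 = €793.95.

€793.95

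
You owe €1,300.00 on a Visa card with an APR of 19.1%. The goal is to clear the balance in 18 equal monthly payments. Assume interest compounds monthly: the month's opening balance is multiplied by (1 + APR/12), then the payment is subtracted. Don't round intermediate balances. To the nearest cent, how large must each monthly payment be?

€83.63

Monthly rate r = 19.1%/12 = 1.59167% = 0.0159167.
Level-payment amortization: P = B₀·r / (1 − (1+r)^(−n)) = 1300.00·0.0159167 / (1 − 1.01592^(−18)).
Denominator 1 − (1+r)^(−18) = 0.247416892.
P = 20.6917 / 0.247416892 ≈ 83.63.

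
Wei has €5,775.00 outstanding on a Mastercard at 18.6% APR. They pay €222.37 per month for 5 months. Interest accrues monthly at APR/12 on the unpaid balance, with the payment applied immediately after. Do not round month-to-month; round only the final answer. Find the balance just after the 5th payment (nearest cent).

Monthly rate r = 18.6%/12 = 1.55% = 0.0155.
Each month: B ← B·(1+r) − €222.37.
Month 1: interest €89.51; balance after payment €5,642.14.
Month 2: interest €87.45; balance after payment €5,507.23.
Month 3: interest €85.36; balance after payment €5,370.22.
Month 4: interest €83.24; balance after payment €5,231.09.
Month 5: interest €81.08; balance after payment €5,089.80.

€5,089.80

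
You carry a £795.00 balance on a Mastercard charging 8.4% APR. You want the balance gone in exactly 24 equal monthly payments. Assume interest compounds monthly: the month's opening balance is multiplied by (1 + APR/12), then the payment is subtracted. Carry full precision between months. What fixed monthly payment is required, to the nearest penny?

£36.10

Monthly rate r = 8.4%/12 = 0.7% = 0.007.
Level-payment amortization: P = B₀·r / (1 − (1+r)^(−n)) = 795.00·0.007 / (1 − 1.007^(−24)).
Denominator 1 − (1+r)^(−24) = 0.15415126.
P = 5.565 / 0.15415126 ≈ 36.10.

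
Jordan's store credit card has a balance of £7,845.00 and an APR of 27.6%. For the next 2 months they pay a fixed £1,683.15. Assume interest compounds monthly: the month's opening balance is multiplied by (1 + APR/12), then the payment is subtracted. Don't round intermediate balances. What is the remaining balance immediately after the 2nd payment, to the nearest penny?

Monthly rate r = 27.6%/12 = 2.3% = 0.023.
Each month: B ← B·(1+r) − £1,683.15.
Month 1: interest £180.44; balance after payment £6,342.28.
Month 2: interest £145.87; balance after payment £4,805.01.

£4,805.01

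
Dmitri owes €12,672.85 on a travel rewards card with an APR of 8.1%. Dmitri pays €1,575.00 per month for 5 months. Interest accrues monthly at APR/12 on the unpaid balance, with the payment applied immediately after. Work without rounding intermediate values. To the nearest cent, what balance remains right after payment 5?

Monthly rate r = 8.1%/12 = 0.675% = 0.00675.
Each month: B ← B·(1+r) − €1,575.00.
Month 1: interest €85.54; balance after payment €11,183.39.
Month 2: interest €75.49; balance after payment €9,683.88.
Month 3: interest €65.37; balance after payment €8,174.25.
Month 4: interest €55.18; balance after payment €6,654.42.
Month 5: interest €44.92; balance after payment €5,124.34.

€5,124.34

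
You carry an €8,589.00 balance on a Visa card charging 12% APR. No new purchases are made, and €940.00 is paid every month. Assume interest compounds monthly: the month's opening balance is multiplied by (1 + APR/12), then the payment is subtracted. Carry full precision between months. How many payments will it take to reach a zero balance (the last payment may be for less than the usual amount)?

Monthly rate r = 12%/12 = 1% = 0.01.
Recurrence: B ← B·(1+r) − €940.00.
Month 1: interest €85.89; balance after payment €7,734.89.
Month 2: interest €77.35; balance after payment €6,872.24.
Closed form: n = −ln(1 − rB₀/P)/ln(1+r) = −ln(0.90863)/ln(1.01) ≈ 9.630, so the balance reaches zero during payment 10.

10 payments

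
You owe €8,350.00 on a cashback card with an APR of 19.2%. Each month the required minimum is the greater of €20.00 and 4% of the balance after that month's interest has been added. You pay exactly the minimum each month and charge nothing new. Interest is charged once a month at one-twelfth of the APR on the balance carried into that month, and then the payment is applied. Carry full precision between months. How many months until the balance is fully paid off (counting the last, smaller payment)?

Monthly rate r = 19.2%/12 = 1.6% = 0.016.
While 4% of the post-interest balance exceeds €20.00, each month B ← (B·(1+r))·(1 − 0.04), i.e. B shrinks by the factor (1+r)·0.96 = 0.97536.
This holds for months 1–114. Entering month 115 the balance is €485.84; 4% of the post-interest balance is now below €20.00, so the flat €20.00 minimum applies from here.
From month 115 a fixed €20.00 at rate r clears €485.84 in 32 more payments. Total: 114 + 32 = 146 months.

146 months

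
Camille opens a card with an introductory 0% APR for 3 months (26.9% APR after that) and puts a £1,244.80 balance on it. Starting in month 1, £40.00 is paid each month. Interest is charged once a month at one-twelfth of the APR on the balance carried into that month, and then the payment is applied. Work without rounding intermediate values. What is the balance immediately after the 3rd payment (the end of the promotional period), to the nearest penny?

£1,124.80

Promo months 1–3 at r₀ = 0%/12 = 0; months 4+ at r₁ = 26.9%/12 = 0.0224167.
After month 3 (no interest yet): B = £1,244.80 − 3·£40.00 = £1,124.80.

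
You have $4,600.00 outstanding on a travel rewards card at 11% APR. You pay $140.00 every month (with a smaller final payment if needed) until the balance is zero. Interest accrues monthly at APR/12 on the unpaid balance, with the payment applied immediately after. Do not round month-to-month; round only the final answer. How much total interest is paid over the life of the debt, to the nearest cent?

$898.57

Monthly rate r = 11%/12 = 0.916667% = 0.00916667.
Payoff takes n = ⌈−ln(1 − rB₀/P)/ln(1+r)⌉ = ⌈39.275⌉ = 40 payments; the last is $38.57.
Total paid = 39·$140.00 + $38.57 = $5,498.57.
Total interest = total paid − principal = $5,498.57 − $4,600.00 = $898.57.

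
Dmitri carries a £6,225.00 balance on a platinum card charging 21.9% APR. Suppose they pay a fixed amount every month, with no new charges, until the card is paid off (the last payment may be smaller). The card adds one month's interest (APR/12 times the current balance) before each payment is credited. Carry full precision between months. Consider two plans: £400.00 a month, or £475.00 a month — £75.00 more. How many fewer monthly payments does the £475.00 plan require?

Monthly rate r = 21.9%/12 = 1.825% = 0.01825.
At £400.00/mo: n = ⌈−ln(1 − rB₀/P)/ln(1+r)⌉ = 19 payments (last £190.19); total interest = total paid − £6,225.00 = £1,165.19.
At £475.00/mo: 16 payments (last £54.66); total interest £954.66.
Payments saved = 19 − 16 = 3.

3 fewer payments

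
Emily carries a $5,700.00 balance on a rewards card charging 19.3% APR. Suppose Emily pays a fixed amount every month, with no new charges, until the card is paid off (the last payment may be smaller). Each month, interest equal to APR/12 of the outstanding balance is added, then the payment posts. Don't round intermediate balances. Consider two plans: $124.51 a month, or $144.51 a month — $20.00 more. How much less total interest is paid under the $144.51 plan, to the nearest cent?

Monthly rate r = 19.3%/12 = 1.60833% = 0.0160833.
At $124.51/mo: n = ⌈−ln(1 − rB₀/P)/ln(1+r)⌉ = 84 payments (last $67.32); total interest = total paid − $5,700.00 = $4,701.65.
At $144.51/mo: 64 payments (last $9.00); total interest $3,413.13.
Interest saved = $4,701.65 − $3,413.13 = $1,288.52.

$1,288.52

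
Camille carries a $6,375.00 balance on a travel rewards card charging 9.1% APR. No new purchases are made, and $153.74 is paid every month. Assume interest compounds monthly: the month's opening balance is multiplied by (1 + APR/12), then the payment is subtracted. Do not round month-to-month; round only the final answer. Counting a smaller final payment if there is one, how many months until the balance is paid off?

50 payments

Monthly rate r = 9.1%/12 = 0.758333% = 0.00758333.
Recurrence: B ← B·(1+r) − $153.74.
Month 1: interest $48.34; balance after payment $6,269.60.
Month 2: interest $47.54; balance after payment $6,163.41.
Closed form: n = −ln(1 − rB₀/P)/ln(1+r) = −ln(0.68555)/ln(1.00758) ≈ 49.973, so the balance reaches zero during payment 50.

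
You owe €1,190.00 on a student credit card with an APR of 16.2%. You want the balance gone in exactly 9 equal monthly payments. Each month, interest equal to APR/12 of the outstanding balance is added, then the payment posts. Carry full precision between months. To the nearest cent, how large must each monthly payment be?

€141.31

Monthly rate r = 16.2%/12 = 1.35% = 0.0135.
Level-payment amortization: P = B₀·r / (1 − (1+r)^(−n)) = 1190.00·0.0135 / (1 − 1.0135^(−9)).
Denominator 1 − (1+r)^(−9) = 0.11368883.
P = 16.065 / 0.11368883 ≈ 141.31.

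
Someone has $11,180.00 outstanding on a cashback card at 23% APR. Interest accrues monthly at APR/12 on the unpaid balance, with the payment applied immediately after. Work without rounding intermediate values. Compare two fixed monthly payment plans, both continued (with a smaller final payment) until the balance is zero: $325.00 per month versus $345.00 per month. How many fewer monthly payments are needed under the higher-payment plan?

5 fewer payments

Monthly rate r = 23%/12 = 1.91667% = 0.0191667.
At $325.00/mo: n = ⌈−ln(1 − rB₀/P)/ln(1+r)⌉ = 57 payments (last $234.70); total interest = total paid − $11,180.00 = $7,254.70.
At $345.00/mo: 52 payments (last $41.45); total interest $6,456.45.
Payments saved = 57 − 52 = 5.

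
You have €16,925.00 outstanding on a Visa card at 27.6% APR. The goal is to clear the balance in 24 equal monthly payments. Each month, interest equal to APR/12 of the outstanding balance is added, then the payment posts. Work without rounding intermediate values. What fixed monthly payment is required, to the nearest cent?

€925.54

Monthly rate r = 27.6%/12 = 2.3% = 0.023.
Level-payment amortization: P = B₀·r / (1 − (1+r)^(−n)) = 16925.00·0.023 / (1 − 1.023^(−24)).
Denominator 1 − (1+r)^(−24) = 0.420591595.
P = 389.275 / 0.420591595 ≈ 925.54.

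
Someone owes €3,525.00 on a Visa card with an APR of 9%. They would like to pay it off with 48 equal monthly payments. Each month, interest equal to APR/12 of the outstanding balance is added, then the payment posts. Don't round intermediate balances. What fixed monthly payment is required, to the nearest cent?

Monthly rate r = 9%/12 = 0.75% = 0.0075.
Level-payment amortization: P = B₀·r / (1 − (1+r)^(−n)) = 3525.00·0.0075 / (1 − 1.0075^(−48)).
Denominator 1 − (1+r)^(−48) = 0.301385864.
P = 26.4375 / 0.301385864 ≈ 87.72.

€87.72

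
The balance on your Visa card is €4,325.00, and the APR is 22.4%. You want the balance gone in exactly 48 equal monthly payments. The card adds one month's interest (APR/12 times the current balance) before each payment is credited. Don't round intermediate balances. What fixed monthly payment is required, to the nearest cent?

€137.20

Monthly rate r = 22.4%/12 = 1.86667% = 0.0186667.
Level-payment amortization: P = B₀·r / (1 − (1+r)^(−n)) = 4325.00·0.0186667 / (1 − 1.01867^(−48)).
Denominator 1 − (1+r)^(−48) = 0.588415102.
P = 80.7333 / 0.588415102 ≈ 137.20.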